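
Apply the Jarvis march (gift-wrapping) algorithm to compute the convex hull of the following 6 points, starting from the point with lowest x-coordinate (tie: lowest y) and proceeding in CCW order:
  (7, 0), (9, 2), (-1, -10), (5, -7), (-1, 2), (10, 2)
Hull (CCW) = [(-1, -10), (5, -7), (10, 2), (-1, 2)]

Jarvis march: at each step, from the current hull vertex p, select the next vertex q as the point such that every other point lies strictly to the left of (or on) the directed line p → q. (Equivalently: for every other point r, the cross product (q − p) × (r − p) ≥ 0.)
Starting point (lowest x, tie lowest y): (-1, -10). Wrap until returning to start. Resulting hull: (-1, -10), (5, -7), (10, 2), (-1, 2).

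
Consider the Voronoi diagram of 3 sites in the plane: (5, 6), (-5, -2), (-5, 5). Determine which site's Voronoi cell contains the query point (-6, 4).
Nearest site = (-5, 5)

The Voronoi cell of site s contains exactly those query points closer to s than to any other site. Compute squared distances from q = (-6, 4) to each site:
  (-5 − -6)² + (5 − 4)² = 2
  (-5 − -6)² + (-2 − 4)² = 37
  (5 − -6)² + (6 − 4)² = 125
Minimum is attained by (-5, 5), so q lies in its Voronoi cell.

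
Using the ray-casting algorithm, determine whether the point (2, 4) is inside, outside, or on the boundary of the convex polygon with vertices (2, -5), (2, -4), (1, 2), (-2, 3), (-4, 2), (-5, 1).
The point (2, 4) lies strictly outside the polygon

Cast a horizontal ray to the right from the query point and count how many polygon edges it crosses (each edge strictly once or zero times, handled with the usual half-open convention). 
Parity of crossings → even ⇒ outside.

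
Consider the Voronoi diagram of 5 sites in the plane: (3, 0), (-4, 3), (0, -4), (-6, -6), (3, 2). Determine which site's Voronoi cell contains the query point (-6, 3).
Nearest site = (-4, 3)

The Voronoi cell of site s contains exactly those query points closer to s than to any other site. Compute squared distances from q = (-6, 3) to each site:
  (-4 − -6)² + (3 − 3)² = 4
  (-6 − -6)² + (-6 − 3)² = 81
  (3 − -6)² + (2 − 3)² = 82
  (0 − -6)² + (-4 − 3)² = 85
  (3 − -6)² + (0 − 3)² = 90
Minimum is attained by (-4, 3), so q lies in its Voronoi cell.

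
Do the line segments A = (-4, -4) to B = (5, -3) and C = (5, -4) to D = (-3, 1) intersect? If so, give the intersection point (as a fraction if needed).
Yes; intersection at (193/53, -167/53) (t = 45/53 on AB, s = 9/53 on CD)

Parametrize AB as A + t(B − A) = (-4 + 9 t, -4 + 1 t) and CD as C + s(D − C) = (5 + -8 s, -4 + 5 s). Solve the linear system for (t, s). Determinant = -53 ≠ 0, so a unique intersection of the containing lines exists. Solution: t = 45/53, s = 9/53 — both in [0, 1], so the segments cross. Intersection point: (193/53, -167/53).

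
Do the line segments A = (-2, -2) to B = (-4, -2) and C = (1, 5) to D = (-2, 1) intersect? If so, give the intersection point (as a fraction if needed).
No (intersection of containing lines falls outside at least one segment)

Parametrize and solve: t = 9/8, s = 7/4. At least one of these is outside [0, 1], so the segments do not intersect.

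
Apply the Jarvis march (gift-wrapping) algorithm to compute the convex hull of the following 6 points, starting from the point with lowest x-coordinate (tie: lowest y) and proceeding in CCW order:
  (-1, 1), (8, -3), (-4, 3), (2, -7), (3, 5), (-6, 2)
Hull (CCW) = [(-6, 2), (2, -7), (8, -3), (3, 5), (-4, 3)]

Jarvis march: at each step, from the current hull vertex p, select the next vertex q as the point such that every other point lies strictly to the left of (or on) the directed line p → q. (Equivalently: for every other point r, the cross product (q − p) × (r − p) ≥ 0.)
Starting point (lowest x, tie lowest y): (-6, 2). Wrap until returning to start. Resulting hull: (-6, 2), (2, -7), (8, -3), (3, 5), (-4, 3).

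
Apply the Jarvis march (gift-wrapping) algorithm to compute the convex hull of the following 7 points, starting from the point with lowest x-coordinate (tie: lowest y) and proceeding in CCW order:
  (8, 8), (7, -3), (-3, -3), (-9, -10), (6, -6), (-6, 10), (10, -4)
Hull (CCW) = [(-9, -10), (6, -6), (10, -4), (8, 8), (-6, 10)]

Jarvis march: at each step, from the current hull vertex p, select the next vertex q as the point such that every other point lies strictly to the left of (or on) the directed line p → q. (Equivalently: for every other point r, the cross product (q − p) × (r − p) ≥ 0.)
Starting point (lowest x, tie lowest y): (-9, -10). Wrap until returning to start. Resulting hull: (-9, -10), (6, -6), (10, -4), (8, 8), (-6, 10).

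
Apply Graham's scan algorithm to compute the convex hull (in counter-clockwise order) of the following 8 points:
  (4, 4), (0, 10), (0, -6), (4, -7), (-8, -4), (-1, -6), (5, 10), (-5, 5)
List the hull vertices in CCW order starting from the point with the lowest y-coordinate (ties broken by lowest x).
Hull (CCW) = [(4, -7), (5, 10), (0, 10), (-5, 5), (-8, -4), (-1, -6)]

Graham scan procedure:
  1. Find the pivot p₀ = point with lowest y (tie → lowest x): (4, -7).
  2. Sort the remaining points by polar angle around p₀.
  3. Walk through sorted points, maintaining a stack; pop the top while the last three entries make a non-left turn (cross product ≤ 0).
  4. Final stack is the convex hull in CCW order: (4, -7), (5, 10), (0, 10), (-5, 5), (-8, -4), (-1, -6).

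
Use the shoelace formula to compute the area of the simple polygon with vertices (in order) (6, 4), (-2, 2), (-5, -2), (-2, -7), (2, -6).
Area = 135/2

Shoelace formula: Area = (1/2) |Σ_i (x_i · y_{i+1} − x_{i+1} · y_i)| (indices mod n). Compute each cross term:
  (6)(2) − (-2)(4) = 20
  (-2)(-2) − (-5)(2) = 14
  (-5)(-7) − (-2)(-2) = 31
  (-2)(-6) − (2)(-7) = 26
  (2)(4) − (6)(-6) = 44
Sum = 135, so (signed) Area = 135/2 = 135/2, |Area| = 135/2.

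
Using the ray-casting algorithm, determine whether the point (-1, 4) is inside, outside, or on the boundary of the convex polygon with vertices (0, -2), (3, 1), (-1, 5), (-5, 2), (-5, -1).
The point (-1, 4) lies strictly inside the polygon

Cast a horizontal ray to the right from the query point and count how many polygon edges it crosses (each edge strictly once or zero times, handled with the usual half-open convention). 
Parity of crossings → odd ⇒ inside.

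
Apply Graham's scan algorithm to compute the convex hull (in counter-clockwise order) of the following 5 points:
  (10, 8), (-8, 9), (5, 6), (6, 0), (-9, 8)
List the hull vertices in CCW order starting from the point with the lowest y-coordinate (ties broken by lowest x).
Hull (CCW) = [(6, 0), (10, 8), (-8, 9), (-9, 8)]

Graham scan procedure:
  1. Find the pivot p₀ = point with lowest y (tie → lowest x): (6, 0).
  2. Sort the remaining points by polar angle around p₀.
  3. Walk through sorted points, maintaining a stack; pop the top while the last three entries make a non-left turn (cross product ≤ 0).
  4. Final stack is the convex hull in CCW order: (6, 0), (10, 8), (-8, 9), (-9, 8).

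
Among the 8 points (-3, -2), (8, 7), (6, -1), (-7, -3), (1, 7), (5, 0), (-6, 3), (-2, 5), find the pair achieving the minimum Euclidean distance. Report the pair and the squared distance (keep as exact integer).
Pair = ((6, -1), (5, 0)); squared distance = 2

Compute all C(8, 2) = 28 pairwise squared distances (x_i − x_j)² + (y_i − y_j)². The minimum is 2, attained by the pair ((6, -1), (5, 0)).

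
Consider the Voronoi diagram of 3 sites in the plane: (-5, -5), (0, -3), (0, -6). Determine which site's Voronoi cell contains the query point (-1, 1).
Nearest site = (0, -3)

The Voronoi cell of site s contains exactly those query points closer to s than to any other site. Compute squared distances from q = (-1, 1) to each site:
  (0 − -1)² + (-3 − 1)² = 17
  (0 − -1)² + (-6 − 1)² = 50
  (-5 − -1)² + (-5 − 1)² = 52
Minimum is attained by (0, -3), so q lies in its Voronoi cell.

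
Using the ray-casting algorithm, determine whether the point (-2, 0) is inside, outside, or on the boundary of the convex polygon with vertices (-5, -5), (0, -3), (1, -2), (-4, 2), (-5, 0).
The point (-2, 0) lies strictly inside the polygon

Cast a horizontal ray to the right from the query point and count how many polygon edges it crosses (each edge strictly once or zero times, handled with the usual half-open convention). 
Parity of crossings → odd ⇒ inside.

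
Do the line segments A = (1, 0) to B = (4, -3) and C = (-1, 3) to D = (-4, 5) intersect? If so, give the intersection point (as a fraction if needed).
No (intersection of containing lines falls outside at least one segment)

Parametrize and solve: t = -5/3, s = 1. At least one of these is outside [0, 1], so the segments do not intersect.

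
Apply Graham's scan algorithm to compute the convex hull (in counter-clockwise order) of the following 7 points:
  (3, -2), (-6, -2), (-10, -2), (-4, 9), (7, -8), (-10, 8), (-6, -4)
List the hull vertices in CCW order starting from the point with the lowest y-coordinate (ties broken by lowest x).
Hull (CCW) = [(7, -8), (-4, 9), (-10, 8), (-10, -2), (-6, -4)]

Graham scan procedure:
  1. Find the pivot p₀ = point with lowest y (tie → lowest x): (7, -8).
  2. Sort the remaining points by polar angle around p₀.
  3. Walk through sorted points, maintaining a stack; pop the top while the last three entries make a non-left turn (cross product ≤ 0).
  4. Final stack is the convex hull in CCW order: (7, -8), (-4, 9), (-10, 8), (-10, -2), (-6, -4).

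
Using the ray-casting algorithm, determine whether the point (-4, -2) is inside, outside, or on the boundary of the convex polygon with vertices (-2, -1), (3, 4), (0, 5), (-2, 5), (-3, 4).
The point (-4, -2) lies strictly outside the polygon

Cast a horizontal ray to the right from the query point and count how many polygon edges it crosses (each edge strictly once or zero times, handled with the usual half-open convention). 
Parity of crossings → even ⇒ outside.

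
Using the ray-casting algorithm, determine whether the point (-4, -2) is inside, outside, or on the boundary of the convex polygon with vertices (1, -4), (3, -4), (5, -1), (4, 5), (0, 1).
The point (-4, -2) lies strictly outside the polygon

Cast a horizontal ray to the right from the query point and count how many polygon edges it crosses (each edge strictly once or zero times, handled with the usual half-open convention). 
Parity of crossings → even ⇒ outside.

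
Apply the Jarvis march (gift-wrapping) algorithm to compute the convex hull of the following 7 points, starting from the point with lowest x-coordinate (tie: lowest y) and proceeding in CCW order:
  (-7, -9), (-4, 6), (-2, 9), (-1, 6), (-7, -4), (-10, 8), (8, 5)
Hull (CCW) = [(-10, 8), (-7, -9), (8, 5), (-2, 9)]

Jarvis march: at each step, from the current hull vertex p, select the next vertex q as the point such that every other point lies strictly to the left of (or on) the directed line p → q. (Equivalently: for every other point r, the cross product (q − p) × (r − p) ≥ 0.)
Starting point (lowest x, tie lowest y): (-10, 8). Wrap until returning to start. Resulting hull: (-10, 8), (-7, -9), (8, 5), (-2, 9).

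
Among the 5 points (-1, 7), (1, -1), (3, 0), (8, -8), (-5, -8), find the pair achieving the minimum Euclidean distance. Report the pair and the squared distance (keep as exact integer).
Pair = ((1, -1), (3, 0)); squared distance = 5

Compute all C(5, 2) = 10 pairwise squared distances (x_i − x_j)² + (y_i − y_j)². The minimum is 5, attained by the pair ((1, -1), (3, 0)).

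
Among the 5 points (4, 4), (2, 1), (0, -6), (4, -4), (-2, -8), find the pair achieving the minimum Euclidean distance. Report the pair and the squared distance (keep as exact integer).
Pair = ((0, -6), (-2, -8)); squared distance = 8

Compute all C(5, 2) = 10 pairwise squared distances (x_i − x_j)² + (y_i − y_j)². The minimum is 8, attained by the pair ((0, -6), (-2, -8)).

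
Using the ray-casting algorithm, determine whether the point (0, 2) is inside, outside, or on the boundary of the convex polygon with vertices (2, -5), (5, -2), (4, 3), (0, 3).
The point (0, 2) lies strictly outside the polygon

Cast a horizontal ray to the right from the query point and count how many polygon edges it crosses (each edge strictly once or zero times, handled with the usual half-open convention). 
Parity of crossings → even ⇒ outside.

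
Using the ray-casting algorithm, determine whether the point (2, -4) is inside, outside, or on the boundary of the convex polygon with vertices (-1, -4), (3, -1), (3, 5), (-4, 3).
The point (2, -4) lies strictly outside the polygon

Cast a horizontal ray to the right from the query point and count how many polygon edges it crosses (each edge strictly once or zero times, handled with the usual half-open convention). 
Parity of crossings → even ⇒ outside.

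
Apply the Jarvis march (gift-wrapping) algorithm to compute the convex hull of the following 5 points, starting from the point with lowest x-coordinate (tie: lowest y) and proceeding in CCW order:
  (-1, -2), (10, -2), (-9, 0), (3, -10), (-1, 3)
Hull (CCW) = [(-9, 0), (3, -10), (10, -2), (-1, 3)]

Jarvis march: at each step, from the current hull vertex p, select the next vertex q as the point such that every other point lies strictly to the left of (or on) the directed line p → q. (Equivalently: for every other point r, the cross product (q − p) × (r − p) ≥ 0.)
Starting point (lowest x, tie lowest y): (-9, 0). Wrap until returning to start. Resulting hull: (-9, 0), (3, -10), (10, -2), (-1, 3).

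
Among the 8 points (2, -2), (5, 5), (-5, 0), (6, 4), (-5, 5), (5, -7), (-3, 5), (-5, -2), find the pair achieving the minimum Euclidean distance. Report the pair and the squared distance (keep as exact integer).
Pair = ((5, 5), (6, 4)); squared distance = 2

Compute all C(8, 2) = 28 pairwise squared distances (x_i − x_j)² + (y_i − y_j)². The minimum is 2, attained by the pair ((5, 5), (6, 4)).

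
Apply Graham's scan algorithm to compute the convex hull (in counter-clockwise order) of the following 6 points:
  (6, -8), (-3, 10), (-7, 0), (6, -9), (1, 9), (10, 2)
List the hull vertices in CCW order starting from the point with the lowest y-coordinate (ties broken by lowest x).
Hull (CCW) = [(6, -9), (10, 2), (1, 9), (-3, 10), (-7, 0)]

Graham scan procedure:
  1. Find the pivot p₀ = point with lowest y (tie → lowest x): (6, -9).
  2. Sort the remaining points by polar angle around p₀.
  3. Walk through sorted points, maintaining a stack; pop the top while the last three entries make a non-left turn (cross product ≤ 0).
  4. Final stack is the convex hull in CCW order: (6, -9), (10, 2), (1, 9), (-3, 10), (-7, 0).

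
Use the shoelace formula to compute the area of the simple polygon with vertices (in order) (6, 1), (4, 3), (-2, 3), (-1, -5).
Area = 37

Shoelace formula: Area = (1/2) |Σ_i (x_i · y_{i+1} − x_{i+1} · y_i)| (indices mod n). Compute each cross term:
  (6)(3) − (4)(1) = 14
  (4)(3) − (-2)(3) = 18
  (-2)(-5) − (-1)(3) = 13
  (-1)(1) − (6)(-5) = 29
Sum = 74, so (signed) Area = 74/2 = 37, |Area| = 37.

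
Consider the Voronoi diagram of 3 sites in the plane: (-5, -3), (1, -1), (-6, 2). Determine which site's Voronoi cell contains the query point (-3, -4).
Nearest site = (-5, -3)

The Voronoi cell of site s contains exactly those query points closer to s than to any other site. Compute squared distances from q = (-3, -4) to each site:
  (-5 − -3)² + (-3 − -4)² = 5
  (1 − -3)² + (-1 − -4)² = 25
  (-6 − -3)² + (2 − -4)² = 45
Minimum is attained by (-5, -3), so q lies in its Voronoi cell.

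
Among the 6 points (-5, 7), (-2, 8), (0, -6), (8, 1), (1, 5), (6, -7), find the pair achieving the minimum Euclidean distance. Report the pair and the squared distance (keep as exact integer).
Pair = ((-5, 7), (-2, 8)); squared distance = 10

Compute all C(6, 2) = 15 pairwise squared distances (x_i − x_j)² + (y_i − y_j)². The minimum is 10, attained by the pair ((-5, 7), (-2, 8)).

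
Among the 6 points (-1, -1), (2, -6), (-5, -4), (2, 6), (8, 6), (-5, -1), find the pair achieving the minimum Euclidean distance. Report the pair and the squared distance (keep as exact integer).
Pair = ((-5, -4), (-5, -1)); squared distance = 9

Compute all C(6, 2) = 15 pairwise squared distances (x_i − x_j)² + (y_i − y_j)². The minimum is 9, attained by the pair ((-5, -4), (-5, -1)).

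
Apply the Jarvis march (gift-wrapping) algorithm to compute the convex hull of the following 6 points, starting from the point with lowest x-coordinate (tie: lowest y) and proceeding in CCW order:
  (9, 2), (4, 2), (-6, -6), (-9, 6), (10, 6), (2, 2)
Hull (CCW) = [(-9, 6), (-6, -6), (9, 2), (10, 6)]

Jarvis march: at each step, from the current hull vertex p, select the next vertex q as the point such that every other point lies strictly to the left of (or on) the directed line p → q. (Equivalently: for every other point r, the cross product (q − p) × (r − p) ≥ 0.)
Starting point (lowest x, tie lowest y): (-9, 6). Wrap until returning to start. Resulting hull: (-9, 6), (-6, -6), (9, 2), (10, 6).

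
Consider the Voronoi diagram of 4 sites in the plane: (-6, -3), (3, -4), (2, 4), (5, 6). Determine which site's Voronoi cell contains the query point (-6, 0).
Nearest site = (-6, -3)

The Voronoi cell of site s contains exactly those query points closer to s than to any other site. Compute squared distances from q = (-6, 0) to each site:
  (-6 − -6)² + (-3 − 0)² = 9
  (2 − -6)² + (4 − 0)² = 80
  (3 − -6)² + (-4 − 0)² = 97
  (5 − -6)² + (6 − 0)² = 157
Minimum is attained by (-6, -3), so q lies in its Voronoi cell.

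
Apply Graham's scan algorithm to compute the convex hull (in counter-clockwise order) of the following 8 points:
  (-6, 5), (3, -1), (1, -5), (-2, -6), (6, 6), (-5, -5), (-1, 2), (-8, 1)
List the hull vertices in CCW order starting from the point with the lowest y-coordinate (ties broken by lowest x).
Hull (CCW) = [(-2, -6), (1, -5), (3, -1), (6, 6), (-6, 5), (-8, 1), (-5, -5)]

Graham scan procedure:
  1. Find the pivot p₀ = point with lowest y (tie → lowest x): (-2, -6).
  2. Sort the remaining points by polar angle around p₀.
  3. Walk through sorted points, maintaining a stack; pop the top while the last three entries make a non-left turn (cross product ≤ 0).
  4. Final stack is the convex hull in CCW order: (-2, -6), (1, -5), (3, -1), (6, 6), (-6, 5), (-8, 1), (-5, -5).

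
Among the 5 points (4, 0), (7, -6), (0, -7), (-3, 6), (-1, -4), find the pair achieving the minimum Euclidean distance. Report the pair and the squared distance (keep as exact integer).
Pair = ((0, -7), (-1, -4)); squared distance = 10

Compute all C(5, 2) = 10 pairwise squared distances (x_i − x_j)² + (y_i − y_j)². The minimum is 10, attained by the pair ((0, -7), (-1, -4)).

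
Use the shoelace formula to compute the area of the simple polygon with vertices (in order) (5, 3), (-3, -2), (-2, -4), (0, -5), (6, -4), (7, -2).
Area = 47

Shoelace formula: Area = (1/2) |Σ_i (x_i · y_{i+1} − x_{i+1} · y_i)| (indices mod n). Compute each cross term:
  (5)(-2) − (-3)(3) = -1
  (-3)(-4) − (-2)(-2) = 8
  (-2)(-5) − (0)(-4) = 10
  (0)(-4) − (6)(-5) = 30
  (6)(-2) − (7)(-4) = 16
  (7)(3) − (5)(-2) = 31
Sum = 94, so (signed) Area = 94/2 = 47, |Area| = 47.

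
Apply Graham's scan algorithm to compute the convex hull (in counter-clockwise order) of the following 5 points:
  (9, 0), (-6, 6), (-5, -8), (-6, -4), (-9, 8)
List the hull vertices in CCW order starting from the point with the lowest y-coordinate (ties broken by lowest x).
Hull (CCW) = [(-5, -8), (9, 0), (-9, 8)]

Graham scan procedure:
  1. Find the pivot p₀ = point with lowest y (tie → lowest x): (-5, -8).
  2. Sort the remaining points by polar angle around p₀.
  3. Walk through sorted points, maintaining a stack; pop the top while the last three entries make a non-left turn (cross product ≤ 0).
  4. Final stack is the convex hull in CCW order: (-5, -8), (9, 0), (-9, 8).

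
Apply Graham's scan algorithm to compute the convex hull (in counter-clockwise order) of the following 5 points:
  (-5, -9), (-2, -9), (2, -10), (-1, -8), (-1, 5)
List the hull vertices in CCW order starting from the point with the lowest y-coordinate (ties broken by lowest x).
Hull (CCW) = [(2, -10), (-1, 5), (-5, -9)]

Graham scan procedure:
  1. Find the pivot p₀ = point with lowest y (tie → lowest x): (2, -10).
  2. Sort the remaining points by polar angle around p₀.
  3. Walk through sorted points, maintaining a stack; pop the top while the last three entries make a non-left turn (cross product ≤ 0).
  4. Final stack is the convex hull in CCW order: (2, -10), (-1, 5), (-5, -9).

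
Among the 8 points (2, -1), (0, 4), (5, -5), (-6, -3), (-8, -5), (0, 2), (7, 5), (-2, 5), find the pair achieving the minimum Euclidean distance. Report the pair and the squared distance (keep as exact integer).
Pair = ((0, 4), (0, 2)); squared distance = 4

Compute all C(8, 2) = 28 pairwise squared distances (x_i − x_j)² + (y_i − y_j)². The minimum is 4, attained by the pair ((0, 4), (0, 2)).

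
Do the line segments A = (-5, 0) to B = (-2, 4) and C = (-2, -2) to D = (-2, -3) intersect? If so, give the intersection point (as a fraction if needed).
No (intersection of containing lines falls outside at least one segment)

Parametrize and solve: t = 1, s = -6. At least one of these is outside [0, 1], so the segments do not intersect.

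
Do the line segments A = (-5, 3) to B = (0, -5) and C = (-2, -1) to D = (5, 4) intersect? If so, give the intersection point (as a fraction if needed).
No (intersection of containing lines falls outside at least one segment)

Parametrize and solve: t = 43/81, s = -4/81. At least one of these is outside [0, 1], so the segments do not intersect.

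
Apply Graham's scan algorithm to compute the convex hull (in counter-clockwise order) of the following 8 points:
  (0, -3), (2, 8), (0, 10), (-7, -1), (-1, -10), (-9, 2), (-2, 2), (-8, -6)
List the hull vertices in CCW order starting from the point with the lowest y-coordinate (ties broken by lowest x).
Hull (CCW) = [(-1, -10), (2, 8), (0, 10), (-9, 2), (-8, -6)]

Graham scan procedure:
  1. Find the pivot p₀ = point with lowest y (tie → lowest x): (-1, -10).
  2. Sort the remaining points by polar angle around p₀.
  3. Walk through sorted points, maintaining a stack; pop the top while the last three entries make a non-left turn (cross product ≤ 0).
  4. Final stack is the convex hull in CCW order: (-1, -10), (2, 8), (0, 10), (-9, 2), (-8, -6).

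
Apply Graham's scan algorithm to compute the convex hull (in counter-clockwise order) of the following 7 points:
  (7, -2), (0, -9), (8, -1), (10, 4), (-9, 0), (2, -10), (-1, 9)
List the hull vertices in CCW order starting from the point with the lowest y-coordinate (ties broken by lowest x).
Hull (CCW) = [(2, -10), (8, -1), (10, 4), (-1, 9), (-9, 0), (0, -9)]

Graham scan procedure:
  1. Find the pivot p₀ = point with lowest y (tie → lowest x): (2, -10).
  2. Sort the remaining points by polar angle around p₀.
  3. Walk through sorted points, maintaining a stack; pop the top while the last three entries make a non-left turn (cross product ≤ 0).
  4. Final stack is the convex hull in CCW order: (2, -10), (8, -1), (10, 4), (-1, 9), (-9, 0), (0, -9).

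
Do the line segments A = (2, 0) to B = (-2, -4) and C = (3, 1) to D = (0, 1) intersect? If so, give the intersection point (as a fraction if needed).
No (intersection of containing lines falls outside at least one segment)

Parametrize and solve: t = -1/4, s = 0. At least one of these is outside [0, 1], so the segments do not intersect.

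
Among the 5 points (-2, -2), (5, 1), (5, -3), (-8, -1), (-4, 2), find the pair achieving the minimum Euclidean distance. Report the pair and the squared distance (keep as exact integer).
Pair = ((5, 1), (5, -3)); squared distance = 16

Compute all C(5, 2) = 10 pairwise squared distances (x_i − x_j)² + (y_i − y_j)². The minimum is 16, attained by the pair ((5, 1), (5, -3)).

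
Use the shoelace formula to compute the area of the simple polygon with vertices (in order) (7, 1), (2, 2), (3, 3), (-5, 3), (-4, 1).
Area = 16

Shoelace formula: Area = (1/2) |Σ_i (x_i · y_{i+1} − x_{i+1} · y_i)| (indices mod n). Compute each cross term:
  (7)(2) − (2)(1) = 12
  (2)(3) − (3)(2) = 0
  (3)(3) − (-5)(3) = 24
  (-5)(1) − (-4)(3) = 7
  (-4)(1) − (7)(1) = -11
Sum = 32, so (signed) Area = 32/2 = 16, |Area| = 16.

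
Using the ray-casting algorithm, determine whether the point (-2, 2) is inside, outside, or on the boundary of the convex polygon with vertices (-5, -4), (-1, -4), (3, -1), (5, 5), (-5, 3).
The point (-2, 2) lies strictly inside the polygon

Cast a horizontal ray to the right from the query point and count how many polygon edges it crosses (each edge strictly once or zero times, handled with the usual half-open convention). 
Parity of crossings → odd ⇒ inside.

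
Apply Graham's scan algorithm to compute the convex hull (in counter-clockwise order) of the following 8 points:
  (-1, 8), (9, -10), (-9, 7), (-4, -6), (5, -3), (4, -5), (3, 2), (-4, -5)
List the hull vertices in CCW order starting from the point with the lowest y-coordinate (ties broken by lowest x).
Hull (CCW) = [(9, -10), (3, 2), (-1, 8), (-9, 7), (-4, -6)]

Graham scan procedure:
  1. Find the pivot p₀ = point with lowest y (tie → lowest x): (9, -10).
  2. Sort the remaining points by polar angle around p₀.
  3. Walk through sorted points, maintaining a stack; pop the top while the last three entries make a non-left turn (cross product ≤ 0).
  4. Final stack is the convex hull in CCW order: (9, -10), (3, 2), (-1, 8), (-9, 7), (-4, -6).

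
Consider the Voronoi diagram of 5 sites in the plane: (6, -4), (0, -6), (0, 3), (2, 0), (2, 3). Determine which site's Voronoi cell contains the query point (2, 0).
Nearest site = (2, 0)

The Voronoi cell of site s contains exactly those query points closer to s than to any other site. Compute squared distances from q = (2, 0) to each site:
  (2 − 2)² + (0 − 0)² = 0
  (2 − 2)² + (3 − 0)² = 9
  (0 − 2)² + (3 − 0)² = 13
  (6 − 2)² + (-4 − 0)² = 32
  (0 − 2)² + (-6 − 0)² = 40
Minimum is attained by (2, 0), so q lies in its Voronoi cell.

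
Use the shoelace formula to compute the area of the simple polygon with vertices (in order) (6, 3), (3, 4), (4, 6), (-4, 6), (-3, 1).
Area = 32

Shoelace formula: Area = (1/2) |Σ_i (x_i · y_{i+1} − x_{i+1} · y_i)| (indices mod n). Compute each cross term:
  (6)(4) − (3)(3) = 15
  (3)(6) − (4)(4) = 2
  (4)(6) − (-4)(6) = 48
  (-4)(1) − (-3)(6) = 14
  (-3)(3) − (6)(1) = -15
Sum = 64, so (signed) Area = 64/2 = 32, |Area| = 32.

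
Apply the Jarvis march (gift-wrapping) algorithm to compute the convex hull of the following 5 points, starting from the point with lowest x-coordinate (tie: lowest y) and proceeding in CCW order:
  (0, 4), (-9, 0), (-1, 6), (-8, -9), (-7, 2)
Hull (CCW) = [(-9, 0), (-8, -9), (0, 4), (-1, 6), (-7, 2)]

Jarvis march: at each step, from the current hull vertex p, select the next vertex q as the point such that every other point lies strictly to the left of (or on) the directed line p → q. (Equivalently: for every other point r, the cross product (q − p) × (r − p) ≥ 0.)
Starting point (lowest x, tie lowest y): (-9, 0). Wrap until returning to start. Resulting hull: (-9, 0), (-8, -9), (0, 4), (-1, 6), (-7, 2).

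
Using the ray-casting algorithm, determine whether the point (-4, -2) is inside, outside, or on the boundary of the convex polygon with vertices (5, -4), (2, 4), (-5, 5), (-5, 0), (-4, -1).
The point (-4, -2) lies strictly outside the polygon

Cast a horizontal ray to the right from the query point and count how many polygon edges it crosses (each edge strictly once or zero times, handled with the usual half-open convention). 
Parity of crossings → even ⇒ outside.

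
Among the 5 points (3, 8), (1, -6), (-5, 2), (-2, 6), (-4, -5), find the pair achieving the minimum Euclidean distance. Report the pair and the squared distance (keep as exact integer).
Pair = ((-5, 2), (-2, 6)); squared distance = 25

Compute all C(5, 2) = 10 pairwise squared distances (x_i − x_j)² + (y_i − y_j)². The minimum is 25, attained by the pair ((-5, 2), (-2, 6)).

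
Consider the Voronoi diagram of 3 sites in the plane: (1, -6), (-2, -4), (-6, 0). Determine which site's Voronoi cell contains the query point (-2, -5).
Nearest site = (-2, -4)

The Voronoi cell of site s contains exactly those query points closer to s than to any other site. Compute squared distances from q = (-2, -5) to each site:
  (-2 − -2)² + (-4 − -5)² = 1
  (1 − -2)² + (-6 − -5)² = 10
  (-6 − -2)² + (0 − -5)² = 41
Minimum is attained by (-2, -4), so q lies in its Voronoi cell.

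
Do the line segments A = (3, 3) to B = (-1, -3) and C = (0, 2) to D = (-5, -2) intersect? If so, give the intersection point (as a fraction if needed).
No (intersection of containing lines falls outside at least one segment)

Parametrize and solve: t = -1/2, s = -1. At least one of these is outside [0, 1], so the segments do not intersect.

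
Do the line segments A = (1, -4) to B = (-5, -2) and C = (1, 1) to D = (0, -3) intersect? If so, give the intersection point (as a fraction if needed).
No (intersection of containing lines falls outside at least one segment)

Parametrize and solve: t = 5/26, s = 15/13. At least one of these is outside [0, 1], so the segments do not intersect.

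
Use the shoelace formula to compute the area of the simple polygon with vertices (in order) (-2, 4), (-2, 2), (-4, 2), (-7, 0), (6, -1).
Area = 51/2

Shoelace formula: Area = (1/2) |Σ_i (x_i · y_{i+1} − x_{i+1} · y_i)| (indices mod n). Compute each cross term:
  (-2)(2) − (-2)(4) = 4
  (-2)(2) − (-4)(2) = 4
  (-4)(0) − (-7)(2) = 14
  (-7)(-1) − (6)(0) = 7
  (6)(4) − (-2)(-1) = 22
Sum = 51, so (signed) Area = 51/2 = 51/2, |Area| = 51/2.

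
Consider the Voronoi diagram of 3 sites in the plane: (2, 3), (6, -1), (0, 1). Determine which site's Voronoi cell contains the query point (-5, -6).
Nearest site = (0, 1)

The Voronoi cell of site s contains exactly those query points closer to s than to any other site. Compute squared distances from q = (-5, -6) to each site:
  (0 − -5)² + (1 − -6)² = 74
  (2 − -5)² + (3 − -6)² = 130
  (6 − -5)² + (-1 − -6)² = 146
Minimum is attained by (0, 1), so q lies in its Voronoi cell.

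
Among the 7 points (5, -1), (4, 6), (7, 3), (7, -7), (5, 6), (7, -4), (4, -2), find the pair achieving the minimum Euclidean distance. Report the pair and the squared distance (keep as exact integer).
Pair = ((4, 6), (5, 6)); squared distance = 1

Compute all C(7, 2) = 21 pairwise squared distances (x_i − x_j)² + (y_i − y_j)². The minimum is 1, attained by the pair ((4, 6), (5, 6)).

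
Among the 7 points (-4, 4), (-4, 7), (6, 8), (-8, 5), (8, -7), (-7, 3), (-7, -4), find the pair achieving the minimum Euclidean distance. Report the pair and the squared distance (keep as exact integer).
Pair = ((-8, 5), (-7, 3)); squared distance = 5

Compute all C(7, 2) = 21 pairwise squared distances (x_i − x_j)² + (y_i − y_j)². The minimum is 5, attained by the pair ((-8, 5), (-7, 3)).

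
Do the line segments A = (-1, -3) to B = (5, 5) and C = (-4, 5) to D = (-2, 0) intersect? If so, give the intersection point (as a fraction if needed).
No (intersection of containing lines falls outside at least one segment)

Parametrize and solve: t = 1/46, s = 36/23. At least one of these is outside [0, 1], so the segments do not intersect.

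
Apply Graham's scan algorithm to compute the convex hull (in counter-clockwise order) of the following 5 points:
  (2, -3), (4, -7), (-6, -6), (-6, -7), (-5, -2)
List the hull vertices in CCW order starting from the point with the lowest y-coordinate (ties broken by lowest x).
Hull (CCW) = [(-6, -7), (4, -7), (2, -3), (-5, -2), (-6, -6)]

Graham scan procedure:
  1. Find the pivot p₀ = point with lowest y (tie → lowest x): (-6, -7).
  2. Sort the remaining points by polar angle around p₀.
  3. Walk through sorted points, maintaining a stack; pop the top while the last three entries make a non-left turn (cross product ≤ 0).
  4. Final stack is the convex hull in CCW order: (-6, -7), (4, -7), (2, -3), (-5, -2), (-6, -6).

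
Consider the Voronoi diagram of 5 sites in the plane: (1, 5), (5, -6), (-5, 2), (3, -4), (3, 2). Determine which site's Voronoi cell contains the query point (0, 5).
Nearest site = (1, 5)

The Voronoi cell of site s contains exactly those query points closer to s than to any other site. Compute squared distances from q = (0, 5) to each site:
  (1 − 0)² + (5 − 5)² = 1
  (3 − 0)² + (2 − 5)² = 18
  (-5 − 0)² + (2 − 5)² = 34
  (3 − 0)² + (-4 − 5)² = 90
  (5 − 0)² + (-6 − 5)² = 146
Minimum is attained by (1, 5), so q lies in its Voronoi cell.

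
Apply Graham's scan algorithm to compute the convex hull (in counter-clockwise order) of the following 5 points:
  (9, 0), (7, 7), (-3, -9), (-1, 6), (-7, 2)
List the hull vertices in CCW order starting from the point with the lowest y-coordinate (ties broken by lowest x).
Hull (CCW) = [(-3, -9), (9, 0), (7, 7), (-1, 6), (-7, 2)]

Graham scan procedure:
  1. Find the pivot p₀ = point with lowest y (tie → lowest x): (-3, -9).
  2. Sort the remaining points by polar angle around p₀.
  3. Walk through sorted points, maintaining a stack; pop the top while the last three entries make a non-left turn (cross product ≤ 0).
  4. Final stack is the convex hull in CCW order: (-3, -9), (9, 0), (7, 7), (-1, 6), (-7, 2).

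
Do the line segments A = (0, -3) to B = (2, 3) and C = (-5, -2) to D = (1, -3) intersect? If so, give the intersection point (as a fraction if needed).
Yes; intersection at (1/19, -54/19) (t = 1/38 on AB, s = 16/19 on CD)

Parametrize AB as A + t(B − A) = (0 + 2 t, -3 + 6 t) and CD as C + s(D − C) = (-5 + 6 s, -2 + -1 s). Solve the linear system for (t, s). Determinant = 38 ≠ 0, so a unique intersection of the containing lines exists. Solution: t = 1/38, s = 16/19 — both in [0, 1], so the segments cross. Intersection point: (1/19, -54/19).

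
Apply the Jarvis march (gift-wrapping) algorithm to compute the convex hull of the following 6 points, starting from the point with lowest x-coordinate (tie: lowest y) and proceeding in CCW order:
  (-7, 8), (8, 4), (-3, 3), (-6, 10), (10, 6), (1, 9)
Hull (CCW) = [(-7, 8), (-3, 3), (8, 4), (10, 6), (1, 9), (-6, 10)]

Jarvis march: at each step, from the current hull vertex p, select the next vertex q as the point such that every other point lies strictly to the left of (or on) the directed line p → q. (Equivalently: for every other point r, the cross product (q − p) × (r − p) ≥ 0.)
Starting point (lowest x, tie lowest y): (-7, 8). Wrap until returning to start. Resulting hull: (-7, 8), (-3, 3), (8, 4), (10, 6), (1, 9), (-6, 10).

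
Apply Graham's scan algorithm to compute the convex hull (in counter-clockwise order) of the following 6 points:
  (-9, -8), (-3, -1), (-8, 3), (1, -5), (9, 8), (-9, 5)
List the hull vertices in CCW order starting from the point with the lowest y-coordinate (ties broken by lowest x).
Hull (CCW) = [(-9, -8), (1, -5), (9, 8), (-9, 5)]

Graham scan procedure:
  1. Find the pivot p₀ = point with lowest y (tie → lowest x): (-9, -8).
  2. Sort the remaining points by polar angle around p₀.
  3. Walk through sorted points, maintaining a stack; pop the top while the last three entries make a non-left turn (cross product ≤ 0).
  4. Final stack is the convex hull in CCW order: (-9, -8), (1, -5), (9, 8), (-9, 5).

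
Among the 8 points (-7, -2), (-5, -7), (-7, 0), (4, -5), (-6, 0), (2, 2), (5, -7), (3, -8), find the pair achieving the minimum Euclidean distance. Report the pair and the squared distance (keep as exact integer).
Pair = ((-7, 0), (-6, 0)); squared distance = 1

Compute all C(8, 2) = 28 pairwise squared distances (x_i − x_j)² + (y_i − y_j)². The minimum is 1, attained by the pair ((-7, 0), (-6, 0)).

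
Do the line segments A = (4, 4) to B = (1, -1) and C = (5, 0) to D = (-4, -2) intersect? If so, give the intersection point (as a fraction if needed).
Yes; intersection at (14/13, -34/39) (t = 38/39 on AB, s = 17/39 on CD)

Parametrize AB as A + t(B − A) = (4 + -3 t, 4 + -5 t) and CD as C + s(D − C) = (5 + -9 s, 0 + -2 s). Solve the linear system for (t, s). Determinant = 39 ≠ 0, so a unique intersection of the containing lines exists. Solution: t = 38/39, s = 17/39 — both in [0, 1], so the segments cross. Intersection point: (14/13, -34/39).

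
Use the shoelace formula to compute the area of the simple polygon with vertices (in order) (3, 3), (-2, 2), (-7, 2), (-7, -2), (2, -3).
Area = 45

Shoelace formula: Area = (1/2) |Σ_i (x_i · y_{i+1} − x_{i+1} · y_i)| (indices mod n). Compute each cross term:
  (3)(2) − (-2)(3) = 12
  (-2)(2) − (-7)(2) = 10
  (-7)(-2) − (-7)(2) = 28
  (-7)(-3) − (2)(-2) = 25
  (2)(3) − (3)(-3) = 15
Sum = 90, so (signed) Area = 90/2 = 45, |Area| = 45.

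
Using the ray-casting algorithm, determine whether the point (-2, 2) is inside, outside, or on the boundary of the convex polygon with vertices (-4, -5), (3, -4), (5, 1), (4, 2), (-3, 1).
The point (-2, 2) lies strictly outside the polygon

Cast a horizontal ray to the right from the query point and count how many polygon edges it crosses (each edge strictly once or zero times, handled with the usual half-open convention). 
Parity of crossings → even ⇒ outside.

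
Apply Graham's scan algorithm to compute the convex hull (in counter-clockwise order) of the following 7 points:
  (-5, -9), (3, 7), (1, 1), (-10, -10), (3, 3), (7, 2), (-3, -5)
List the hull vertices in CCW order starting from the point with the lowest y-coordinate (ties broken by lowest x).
Hull (CCW) = [(-10, -10), (-5, -9), (7, 2), (3, 7)]

Graham scan procedure:
  1. Find the pivot p₀ = point with lowest y (tie → lowest x): (-10, -10).
  2. Sort the remaining points by polar angle around p₀.
  3. Walk through sorted points, maintaining a stack; pop the top while the last three entries make a non-left turn (cross product ≤ 0).
  4. Final stack is the convex hull in CCW order: (-10, -10), (-5, -9), (7, 2), (3, 7).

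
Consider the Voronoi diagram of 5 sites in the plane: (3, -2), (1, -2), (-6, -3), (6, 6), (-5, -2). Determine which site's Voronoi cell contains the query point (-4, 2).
Nearest site = (-5, -2)

The Voronoi cell of site s contains exactly those query points closer to s than to any other site. Compute squared distances from q = (-4, 2) to each site:
  (-5 − -4)² + (-2 − 2)² = 17
  (-6 − -4)² + (-3 − 2)² = 29
  (1 − -4)² + (-2 − 2)² = 41
  (3 − -4)² + (-2 − 2)² = 65
  (6 − -4)² + (6 − 2)² = 116
Minimum is attained by (-5, -2), so q lies in its Voronoi cell.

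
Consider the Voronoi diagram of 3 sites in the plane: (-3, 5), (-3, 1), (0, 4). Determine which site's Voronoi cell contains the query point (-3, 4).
Nearest site = (-3, 5)

The Voronoi cell of site s contains exactly those query points closer to s than to any other site. Compute squared distances from q = (-3, 4) to each site:
  (-3 − -3)² + (5 − 4)² = 1
  (-3 − -3)² + (1 − 4)² = 9
  (0 − -3)² + (4 − 4)² = 9
Minimum is attained by (-3, 5), so q lies in its Voronoi cell.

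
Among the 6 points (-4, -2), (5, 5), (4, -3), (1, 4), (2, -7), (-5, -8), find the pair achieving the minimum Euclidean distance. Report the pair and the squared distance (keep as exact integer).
Pair = ((5, 5), (1, 4)); squared distance = 17

Compute all C(6, 2) = 15 pairwise squared distances (x_i − x_j)² + (y_i − y_j)². The minimum is 17, attained by the pair ((5, 5), (1, 4)).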